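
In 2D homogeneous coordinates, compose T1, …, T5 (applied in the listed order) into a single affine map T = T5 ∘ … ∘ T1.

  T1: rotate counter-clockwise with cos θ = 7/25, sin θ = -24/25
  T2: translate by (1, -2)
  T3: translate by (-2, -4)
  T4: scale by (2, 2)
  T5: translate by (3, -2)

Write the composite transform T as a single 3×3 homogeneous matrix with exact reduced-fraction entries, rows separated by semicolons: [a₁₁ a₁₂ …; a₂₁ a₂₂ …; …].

T = [14/25 48/25 1; -48/25 14/25 -14; 0 0 1]

T1 = [7/25 24/25 0; -24/25 7/25 0; 0 0 1]
T2·T1 = [7/25 24/25 1; -24/25 7/25 -2; 0 0 1]
T3·…·T1 = [7/25 24/25 -1; -24/25 7/25 -6; 0 0 1]
T4·…·T1 = [14/25 48/25 -2; -48/25 14/25 -12; 0 0 1]
T5·…·T1 = [14/25 48/25 1; -48/25 14/25 -14; 0 0 1]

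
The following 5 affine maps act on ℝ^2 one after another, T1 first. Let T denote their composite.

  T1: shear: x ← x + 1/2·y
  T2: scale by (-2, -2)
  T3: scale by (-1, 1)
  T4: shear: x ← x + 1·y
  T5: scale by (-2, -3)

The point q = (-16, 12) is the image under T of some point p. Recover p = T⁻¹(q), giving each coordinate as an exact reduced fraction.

T1 = [1 1/2 0; 0 1 0; 0 0 1]
T2·T1 = [-2 -1 0; 0 -2 0; 0 0 1]
T3·…·T1 = [2 1 0; 0 -2 0; 0 0 1]
T4·…·T1 = [2 -1 0; 0 -2 0; 0 0 1]
T5·…·T1 = [-4 2 0; 0 6 0; 0 0 1]
det M = -24; M⁻¹ = [-1/4 1/12 0; 0 1/6 0; 0 0 1]
M⁻¹ · (-16, 12)ᵀ = (5, 2)ᵀ

p = (5, 2)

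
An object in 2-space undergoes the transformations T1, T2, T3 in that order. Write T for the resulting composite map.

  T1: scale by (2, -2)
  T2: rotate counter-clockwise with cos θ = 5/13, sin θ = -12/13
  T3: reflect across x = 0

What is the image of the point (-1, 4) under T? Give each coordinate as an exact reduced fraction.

T1 scale by (2, -2): (-1, 4) → (-2, -8)
T2 rotate counter-clockwise with cos θ = 5/13, sin θ = -12/13: (-2, -8) → (-106/13, -16/13)
T3 reflect across x = 0: (-106/13, -16/13) → (106/13, -16/13)

T(p) = (106/13, -16/13)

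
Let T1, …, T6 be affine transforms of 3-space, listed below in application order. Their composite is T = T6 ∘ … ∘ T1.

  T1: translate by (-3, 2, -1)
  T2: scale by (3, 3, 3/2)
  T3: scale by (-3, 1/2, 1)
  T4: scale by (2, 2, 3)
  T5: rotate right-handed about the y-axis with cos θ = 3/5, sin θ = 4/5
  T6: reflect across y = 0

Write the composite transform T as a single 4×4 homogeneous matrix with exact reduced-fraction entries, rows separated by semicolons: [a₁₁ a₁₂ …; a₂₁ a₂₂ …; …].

T1 = [1 0 0 -3; 0 1 0 2; 0 0 1 -1; 0 0 0 1]
T2·T1 = [3 0 0 -9; 0 3 0 6; 0 0 3/2 -3/2; 0 0 0 1]
T3·…·T1 = [-9 0 0 27; 0 3/2 0 3; 0 0 3/2 -3/2; 0 0 0 1]
T4·…·T1 = [-18 0 0 54; 0 3 0 6; 0 0 9/2 -9/2; 0 0 0 1]
T5·…·T1 = [-54/5 0 18/5 144/5; 0 3 0 6; 72/5 0 27/10 -459/10; 0 0 0 1]
T6·…·T1 = [-54/5 0 18/5 144/5; 0 -3 0 -6; 72/5 0 27/10 -459/10; 0 0 0 1]

T = [-54/5 0 18/5 144/5; 0 -3 0 -6; 72/5 0 27/10 -459/10; 0 0 0 1]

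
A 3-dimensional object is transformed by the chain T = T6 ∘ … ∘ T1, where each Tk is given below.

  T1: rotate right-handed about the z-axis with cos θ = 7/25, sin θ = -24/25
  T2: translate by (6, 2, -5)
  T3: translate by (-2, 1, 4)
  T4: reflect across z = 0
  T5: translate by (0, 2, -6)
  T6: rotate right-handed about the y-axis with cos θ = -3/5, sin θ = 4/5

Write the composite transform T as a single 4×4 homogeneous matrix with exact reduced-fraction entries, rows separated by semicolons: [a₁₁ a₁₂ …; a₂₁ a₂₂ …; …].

T = [-21/125 -72/125 -4/5 -32/5; -24/25 7/25 0 5; -28/125 -96/125 3/5 -1/5; 0 0 0 1]

T1 = [7/25 24/25 0 0; -24/25 7/25 0 0; 0 0 1 0; 0 0 0 1]
T2·T1 = [7/25 24/25 0 6; -24/25 7/25 0 2; 0 0 1 -5; 0 0 0 1]
T3·…·T1 = [7/25 24/25 0 4; -24/25 7/25 0 3; 0 0 1 -1; 0 0 0 1]
T4·…·T1 = [7/25 24/25 0 4; -24/25 7/25 0 3; 0 0 -1 1; 0 0 0 1]
T5·…·T1 = [7/25 24/25 0 4; -24/25 7/25 0 5; 0 0 -1 -5; 0 0 0 1]
T6·…·T1 = [-21/125 -72/125 -4/5 -32/5; -24/25 7/25 0 5; -28/125 -96/125 3/5 -1/5; 0 0 0 1]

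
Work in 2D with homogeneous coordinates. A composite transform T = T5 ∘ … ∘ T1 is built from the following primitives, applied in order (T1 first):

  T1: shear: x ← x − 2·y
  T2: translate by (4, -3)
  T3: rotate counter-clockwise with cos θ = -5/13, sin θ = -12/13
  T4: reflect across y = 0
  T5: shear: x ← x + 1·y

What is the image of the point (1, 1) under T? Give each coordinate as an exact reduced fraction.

T1 shear: x ← x − 2·y: (1, 1) → (-1, 1)
T2 translate by (4, -3): (-1, 1) → (3, -2)
T3 rotate counter-clockwise with cos θ = -5/13, sin θ = -12/13: (3, -2) → (-3, -2)
T4 reflect across y = 0: (-3, -2) → (-3, 2)
T5 shear: x ← x + 1·y: (-3, 2) → (-1, 2)

T(p) = (-1, 2)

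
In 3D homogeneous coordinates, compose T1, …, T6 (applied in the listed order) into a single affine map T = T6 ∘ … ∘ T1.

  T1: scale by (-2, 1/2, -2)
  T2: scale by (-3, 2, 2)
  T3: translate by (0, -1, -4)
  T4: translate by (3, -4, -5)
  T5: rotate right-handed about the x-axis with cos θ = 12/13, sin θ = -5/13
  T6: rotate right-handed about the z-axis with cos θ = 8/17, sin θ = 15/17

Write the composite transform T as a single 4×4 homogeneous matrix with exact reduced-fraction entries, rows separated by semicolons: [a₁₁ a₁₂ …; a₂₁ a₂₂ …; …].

T1 = [-2 0 0 0; 0 1/2 0 0; 0 0 -2 0; 0 0 0 1]
T2·T1 = [6 0 0 0; 0 1 0 0; 0 0 -4 0; 0 0 0 1]
T3·…·T1 = [6 0 0 0; 0 1 0 -1; 0 0 -4 -4; 0 0 0 1]
T4·…·T1 = [6 0 0 3; 0 1 0 -5; 0 0 -4 -9; 0 0 0 1]
T5·…·T1 = [6 0 0 3; 0 12/13 -20/13 -105/13; 0 -5/13 -48/13 -83/13; 0 0 0 1]
T6·…·T1 = [48/17 -180/221 300/221 111/13; 90/17 96/221 -160/221 -15/13; 0 -5/13 -48/13 -83/13; 0 0 0 1]

T = [48/17 -180/221 300/221 111/13; 90/17 96/221 -160/221 -15/13; 0 -5/13 -48/13 -83/13; 0 0 0 1]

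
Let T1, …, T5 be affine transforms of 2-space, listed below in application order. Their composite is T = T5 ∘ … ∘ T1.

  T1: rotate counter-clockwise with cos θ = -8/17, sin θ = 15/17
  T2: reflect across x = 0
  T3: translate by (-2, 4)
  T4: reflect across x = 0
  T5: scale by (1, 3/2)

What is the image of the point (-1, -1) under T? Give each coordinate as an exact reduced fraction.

T1 rotate counter-clockwise with cos θ = -8/17, sin θ = 15/17: (-1, -1) → (23/17, -7/17)
T2 reflect across x = 0: (23/17, -7/17) → (-23/17, -7/17)
T3 translate by (-2, 4): (-23/17, -7/17) → (-57/17, 61/17)
T4 reflect across x = 0: (-57/17, 61/17) → (57/17, 61/17)
T5 scale by (1, 3/2): (57/17, 61/17) → (57/17, 183/34)

T(p) = (57/17, 183/34)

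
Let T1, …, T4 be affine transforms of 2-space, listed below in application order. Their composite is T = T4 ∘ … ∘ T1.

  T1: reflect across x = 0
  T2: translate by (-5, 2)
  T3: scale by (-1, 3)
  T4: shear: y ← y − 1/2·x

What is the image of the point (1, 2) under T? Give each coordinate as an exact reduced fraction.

T(p) = (6, 9)

T1 reflect across x = 0: (1, 2) → (-1, 2)
T2 translate by (-5, 2): (-1, 2) → (-6, 4)
T3 scale by (-1, 3): (-6, 4) → (6, 12)
T4 shear: y ← y − 1/2·x: (6, 12) → (6, 9)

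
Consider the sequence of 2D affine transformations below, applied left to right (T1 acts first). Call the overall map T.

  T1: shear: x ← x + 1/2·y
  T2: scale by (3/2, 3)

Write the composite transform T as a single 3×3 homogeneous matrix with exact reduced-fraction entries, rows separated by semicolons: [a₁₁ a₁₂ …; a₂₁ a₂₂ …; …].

T = [3/2 3/4 0; 0 3 0; 0 0 1]

T1 = [1 1/2 0; 0 1 0; 0 0 1]
T2·T1 = [3/2 3/4 0; 0 3 0; 0 0 1]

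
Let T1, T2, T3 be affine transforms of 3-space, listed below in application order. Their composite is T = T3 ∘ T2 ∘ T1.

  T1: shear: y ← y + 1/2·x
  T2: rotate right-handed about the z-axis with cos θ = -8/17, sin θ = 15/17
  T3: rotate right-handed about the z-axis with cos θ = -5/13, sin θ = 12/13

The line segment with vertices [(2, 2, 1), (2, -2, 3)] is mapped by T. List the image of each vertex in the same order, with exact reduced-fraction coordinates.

T1 shear: y ← y + 1/2·x: (2, 2, 1) → (2, 3, 1); (2, -2, 3) → (2, -1, 3)
T2 rotate right-handed about the z-axis with cos θ = -8/17, sin θ = 15/17: (2, 3, 1) → (-61/17, 6/17, 1); (2, -1, 3) → (-1/17, 38/17, 3)
T3 rotate right-handed about the z-axis with cos θ = -5/13, sin θ = 12/13: (-61/17, 6/17, 1) → (233/221, -762/221, 1); (-1/17, 38/17, 3) → (-451/221, -202/221, 3)

image vertices: (233/221, -762/221, 1), (-451/221, -202/221, 3)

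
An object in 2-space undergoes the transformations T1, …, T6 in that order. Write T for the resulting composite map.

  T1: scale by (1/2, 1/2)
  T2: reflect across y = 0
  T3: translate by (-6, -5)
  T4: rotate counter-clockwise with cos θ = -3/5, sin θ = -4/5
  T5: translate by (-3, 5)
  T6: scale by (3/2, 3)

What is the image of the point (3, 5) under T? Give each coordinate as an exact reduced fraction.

T(p) = (-189/20, 393/10)

T1 scale by (1/2, 1/2): (3, 5) → (3/2, 5/2)
T2 reflect across y = 0: (3/2, 5/2) → (3/2, -5/2)
T3 translate by (-6, -5): (3/2, -5/2) → (-9/2, -15/2)
T4 rotate counter-clockwise with cos θ = -3/5, sin θ = -4/5: (-9/2, -15/2) → (-33/10, 81/10)
T5 translate by (-3, 5): (-33/10, 81/10) → (-63/10, 131/10)
T6 scale by (3/2, 3): (-63/10, 131/10) → (-189/20, 393/10)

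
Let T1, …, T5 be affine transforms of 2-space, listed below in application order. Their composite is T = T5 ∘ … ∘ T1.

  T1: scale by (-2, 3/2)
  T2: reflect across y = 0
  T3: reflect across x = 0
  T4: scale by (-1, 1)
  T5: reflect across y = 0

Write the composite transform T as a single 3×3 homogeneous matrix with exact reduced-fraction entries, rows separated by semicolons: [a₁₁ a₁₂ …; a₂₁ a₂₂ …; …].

T = [-2 0 0; 0 3/2 0; 0 0 1]

T1 = [-2 0 0; 0 3/2 0; 0 0 1]
T2·T1 = [-2 0 0; 0 -3/2 0; 0 0 1]
T3·…·T1 = [2 0 0; 0 -3/2 0; 0 0 1]
T4·…·T1 = [-2 0 0; 0 -3/2 0; 0 0 1]
T5·…·T1 = [-2 0 0; 0 3/2 0; 0 0 1]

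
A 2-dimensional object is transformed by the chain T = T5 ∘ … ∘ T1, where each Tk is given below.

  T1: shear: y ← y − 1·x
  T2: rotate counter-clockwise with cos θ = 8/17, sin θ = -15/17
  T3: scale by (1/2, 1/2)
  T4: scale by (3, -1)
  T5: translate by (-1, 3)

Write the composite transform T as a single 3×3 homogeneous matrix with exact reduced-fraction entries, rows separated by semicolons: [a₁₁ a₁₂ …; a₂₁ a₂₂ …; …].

T = [-21/34 45/34 -1; 23/34 -4/17 3; 0 0 1]

T1 = [1 0 0; -1 1 0; 0 0 1]
T2·T1 = [-7/17 15/17 0; -23/17 8/17 0; 0 0 1]
T3·…·T1 = [-7/34 15/34 0; -23/34 4/17 0; 0 0 1]
T4·…·T1 = [-21/34 45/34 0; 23/34 -4/17 0; 0 0 1]
T5·…·T1 = [-21/34 45/34 -1; 23/34 -4/17 3; 0 0 1]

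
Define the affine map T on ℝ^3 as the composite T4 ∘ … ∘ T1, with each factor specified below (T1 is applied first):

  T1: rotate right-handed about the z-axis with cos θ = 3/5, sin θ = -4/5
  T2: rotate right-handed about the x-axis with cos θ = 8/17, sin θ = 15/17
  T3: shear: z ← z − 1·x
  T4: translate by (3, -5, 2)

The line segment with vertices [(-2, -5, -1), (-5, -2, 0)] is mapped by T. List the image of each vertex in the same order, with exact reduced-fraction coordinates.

T1 rotate right-handed about the z-axis with cos θ = 3/5, sin θ = -4/5: (-2, -5, -1) → (-26/5, -7/5, -1); (-5, -2, 0) → (-23/5, 14/5, 0)
T2 rotate right-handed about the x-axis with cos θ = 8/17, sin θ = 15/17: (-26/5, -7/5, -1) → (-26/5, 19/85, -29/17); (-23/5, 14/5, 0) → (-23/5, 112/85, 42/17)
T3 shear: z ← z − 1·x: (-26/5, 19/85, -29/17) → (-26/5, 19/85, 297/85); (-23/5, 112/85, 42/17) → (-23/5, 112/85, 601/85)
T4 translate by (3, -5, 2): (-26/5, 19/85, 297/85) → (-11/5, -406/85, 467/85); (-23/5, 112/85, 601/85) → (-8/5, -313/85, 771/85)

image vertices: (-11/5, -406/85, 467/85), (-8/5, -313/85, 771/85)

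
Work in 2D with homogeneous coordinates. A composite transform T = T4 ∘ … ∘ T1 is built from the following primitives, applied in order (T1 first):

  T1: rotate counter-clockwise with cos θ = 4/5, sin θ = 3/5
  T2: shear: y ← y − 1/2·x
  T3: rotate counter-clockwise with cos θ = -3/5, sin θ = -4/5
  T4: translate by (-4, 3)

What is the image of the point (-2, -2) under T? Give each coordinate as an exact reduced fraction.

T(p) = (-146/25, 122/25)

T1 rotate counter-clockwise with cos θ = 4/5, sin θ = 3/5: (-2, -2) → (-2/5, -14/5)
T2 shear: y ← y − 1/2·x: (-2/5, -14/5) → (-2/5, -13/5)
T3 rotate counter-clockwise with cos θ = -3/5, sin θ = -4/5: (-2/5, -13/5) → (-46/25, 47/25)
T4 translate by (-4, 3): (-46/25, 47/25) → (-146/25, 122/25)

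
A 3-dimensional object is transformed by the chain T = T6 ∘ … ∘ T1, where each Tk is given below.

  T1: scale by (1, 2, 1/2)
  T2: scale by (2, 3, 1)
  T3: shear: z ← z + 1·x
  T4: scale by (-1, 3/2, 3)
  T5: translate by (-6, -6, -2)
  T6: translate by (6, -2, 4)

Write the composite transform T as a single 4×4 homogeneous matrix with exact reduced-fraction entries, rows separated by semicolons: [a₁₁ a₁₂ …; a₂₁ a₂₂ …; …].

T = [-2 0 0 0; 0 9 0 -8; 6 0 3/2 2; 0 0 0 1]

T1 = [1 0 0 0; 0 2 0 0; 0 0 1/2 0; 0 0 0 1]
T2·T1 = [2 0 0 0; 0 6 0 0; 0 0 1/2 0; 0 0 0 1]
T3·…·T1 = [2 0 0 0; 0 6 0 0; 2 0 1/2 0; 0 0 0 1]
T4·…·T1 = [-2 0 0 0; 0 9 0 0; 6 0 3/2 0; 0 0 0 1]
T5·…·T1 = [-2 0 0 -6; 0 9 0 -6; 6 0 3/2 -2; 0 0 0 1]
T6·…·T1 = [-2 0 0 0; 0 9 0 -8; 6 0 3/2 2; 0 0 0 1]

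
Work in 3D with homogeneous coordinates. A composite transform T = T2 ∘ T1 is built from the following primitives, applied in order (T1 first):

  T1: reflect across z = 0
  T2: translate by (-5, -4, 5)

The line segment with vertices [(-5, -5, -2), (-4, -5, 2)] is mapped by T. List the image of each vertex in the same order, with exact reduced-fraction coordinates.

image vertices: (-10, -9, 7), (-9, -9, 3)

T1 reflect across z = 0: (-5, -5, -2) → (-5, -5, 2); (-4, -5, 2) → (-4, -5, -2)
T2 translate by (-5, -4, 5): (-5, -5, 2) → (-10, -9, 7); (-4, -5, -2) → (-9, -9, 3)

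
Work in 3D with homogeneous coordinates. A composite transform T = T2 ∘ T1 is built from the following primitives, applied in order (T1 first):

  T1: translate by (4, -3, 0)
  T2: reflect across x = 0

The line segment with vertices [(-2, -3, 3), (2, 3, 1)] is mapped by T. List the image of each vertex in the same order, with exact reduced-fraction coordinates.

image vertices: (-2, -6, 3), (-6, 0, 1)

T1 translate by (4, -3, 0): (-2, -3, 3) → (2, -6, 3); (2, 3, 1) → (6, 0, 1)
T2 reflect across x = 0: (2, -6, 3) → (-2, -6, 3); (6, 0, 1) → (-6, 0, 1)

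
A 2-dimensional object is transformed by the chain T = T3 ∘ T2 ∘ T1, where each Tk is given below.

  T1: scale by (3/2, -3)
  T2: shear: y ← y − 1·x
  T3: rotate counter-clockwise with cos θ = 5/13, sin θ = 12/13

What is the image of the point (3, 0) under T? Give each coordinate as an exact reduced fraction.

T(p) = (153/26, 63/26)

T1 scale by (3/2, -3): (3, 0) → (9/2, 0)
T2 shear: y ← y − 1·x: (9/2, 0) → (9/2, -9/2)
T3 rotate counter-clockwise with cos θ = 5/13, sin θ = 12/13: (9/2, -9/2) → (153/26, 63/26)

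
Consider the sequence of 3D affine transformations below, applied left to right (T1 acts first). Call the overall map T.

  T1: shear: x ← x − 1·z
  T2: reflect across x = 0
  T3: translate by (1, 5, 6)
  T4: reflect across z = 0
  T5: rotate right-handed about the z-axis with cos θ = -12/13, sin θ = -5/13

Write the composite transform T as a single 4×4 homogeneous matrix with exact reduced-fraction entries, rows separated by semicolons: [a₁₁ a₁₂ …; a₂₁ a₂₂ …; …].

T1 = [1 0 -1 0; 0 1 0 0; 0 0 1 0; 0 0 0 1]
T2·T1 = [-1 0 1 0; 0 1 0 0; 0 0 1 0; 0 0 0 1]
T3·…·T1 = [-1 0 1 1; 0 1 0 5; 0 0 1 6; 0 0 0 1]
T4·…·T1 = [-1 0 1 1; 0 1 0 5; 0 0 -1 -6; 0 0 0 1]
T5·…·T1 = [12/13 5/13 -12/13 1; 5/13 -12/13 -5/13 -5; 0 0 -1 -6; 0 0 0 1]

T = [12/13 5/13 -12/13 1; 5/13 -12/13 -5/13 -5; 0 0 -1 -6; 0 0 0 1]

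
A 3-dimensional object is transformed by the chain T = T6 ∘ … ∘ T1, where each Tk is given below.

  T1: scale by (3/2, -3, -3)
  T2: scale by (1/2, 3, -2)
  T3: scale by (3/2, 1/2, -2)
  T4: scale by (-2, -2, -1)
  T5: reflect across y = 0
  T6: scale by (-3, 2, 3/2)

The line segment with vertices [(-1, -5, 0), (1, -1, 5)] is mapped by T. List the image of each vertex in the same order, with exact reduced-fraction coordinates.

T1 scale by (3/2, -3, -3): (-1, -5, 0) → (-3/2, 15, 0); (1, -1, 5) → (3/2, 3, -15)
T2 scale by (1/2, 3, -2): (-3/2, 15, 0) → (-3/4, 45, 0); (3/2, 3, -15) → (3/4, 9, 30)
T3 scale by (3/2, 1/2, -2): (-3/4, 45, 0) → (-9/8, 45/2, 0); (3/4, 9, 30) → (9/8, 9/2, -60)
T4 scale by (-2, -2, -1): (-9/8, 45/2, 0) → (9/4, -45, 0); (9/8, 9/2, -60) → (-9/4, -9, 60)
T5 reflect across y = 0: (9/4, -45, 0) → (9/4, 45, 0); (-9/4, -9, 60) → (-9/4, 9, 60)
T6 scale by (-3, 2, 3/2): (9/4, 45, 0) → (-27/4, 90, 0); (-9/4, 9, 60) → (27/4, 18, 90)

image vertices: (-27/4, 90, 0), (27/4, 18, 90)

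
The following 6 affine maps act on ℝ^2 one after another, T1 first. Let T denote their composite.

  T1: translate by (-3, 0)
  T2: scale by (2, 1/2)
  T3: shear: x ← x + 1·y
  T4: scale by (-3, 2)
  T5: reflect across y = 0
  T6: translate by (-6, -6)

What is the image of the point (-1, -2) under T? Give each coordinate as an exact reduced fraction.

T1 translate by (-3, 0): (-1, -2) → (-4, -2)
T2 scale by (2, 1/2): (-4, -2) → (-8, -1)
T3 shear: x ← x + 1·y: (-8, -1) → (-9, -1)
T4 scale by (-3, 2): (-9, -1) → (27, -2)
T5 reflect across y = 0: (27, -2) → (27, 2)
T6 translate by (-6, -6): (27, 2) → (21, -4)

T(p) = (21, -4)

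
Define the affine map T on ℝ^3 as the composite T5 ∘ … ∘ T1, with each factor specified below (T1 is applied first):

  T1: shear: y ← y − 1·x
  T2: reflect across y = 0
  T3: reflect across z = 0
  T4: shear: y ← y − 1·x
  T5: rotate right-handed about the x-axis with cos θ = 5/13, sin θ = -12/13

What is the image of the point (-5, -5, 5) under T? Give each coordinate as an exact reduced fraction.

T1 shear: y ← y − 1·x: (-5, -5, 5) → (-5, 0, 5)
T2 reflect across y = 0: (-5, 0, 5) → (-5, 0, 5)
T3 reflect across z = 0: (-5, 0, 5) → (-5, 0, -5)
T4 shear: y ← y − 1·x: (-5, 0, -5) → (-5, 5, -5)
T5 rotate right-handed about the x-axis with cos θ = 5/13, sin θ = -12/13: (-5, 5, -5) → (-5, -35/13, -85/13)

T(p) = (-5, -35/13, -85/13)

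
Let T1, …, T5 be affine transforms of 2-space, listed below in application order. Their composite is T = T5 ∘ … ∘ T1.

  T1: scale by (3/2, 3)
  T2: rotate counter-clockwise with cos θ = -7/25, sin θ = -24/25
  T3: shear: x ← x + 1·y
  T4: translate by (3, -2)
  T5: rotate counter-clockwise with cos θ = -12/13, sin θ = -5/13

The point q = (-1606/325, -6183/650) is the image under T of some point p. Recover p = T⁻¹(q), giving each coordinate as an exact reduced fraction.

p = (-5, -2)

T1 = [3/2 0 0; 0 3 0; 0 0 1]
T2·T1 = [-21/50 72/25 0; -36/25 -21/25 0; 0 0 1]
T3·…·T1 = [-93/50 51/25 0; -36/25 -21/25 0; 0 0 1]
T4·…·T1 = [-93/50 51/25 3; -36/25 -21/25 -2; 0 0 1]
T5·…·T1 = [378/325 -717/325 -46/13; 1329/650 -3/325 9/13; 0 0 1]
det M = 9/2; M⁻¹ = [-2/975 478/975 -26/75; -443/975 84/325 -134/75; 0 0 1]
M⁻¹ · (-1606/325, -6183/650)ᵀ = (-5, -2)ᵀ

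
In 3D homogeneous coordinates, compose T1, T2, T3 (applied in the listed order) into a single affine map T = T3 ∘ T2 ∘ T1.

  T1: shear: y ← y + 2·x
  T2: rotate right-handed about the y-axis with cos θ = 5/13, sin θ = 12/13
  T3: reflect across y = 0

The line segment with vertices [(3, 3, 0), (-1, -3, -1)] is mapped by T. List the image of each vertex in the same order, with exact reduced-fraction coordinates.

image vertices: (15/13, -9, -36/13), (-17/13, 5, 7/13)

T1 shear: y ← y + 2·x: (3, 3, 0) → (3, 9, 0); (-1, -3, -1) → (-1, -5, -1)
T2 rotate right-handed about the y-axis with cos θ = 5/13, sin θ = 12/13: (3, 9, 0) → (15/13, 9, -36/13); (-1, -5, -1) → (-17/13, -5, 7/13)
T3 reflect across y = 0: (15/13, 9, -36/13) → (15/13, -9, -36/13); (-17/13, -5, 7/13) → (-17/13, 5, 7/13)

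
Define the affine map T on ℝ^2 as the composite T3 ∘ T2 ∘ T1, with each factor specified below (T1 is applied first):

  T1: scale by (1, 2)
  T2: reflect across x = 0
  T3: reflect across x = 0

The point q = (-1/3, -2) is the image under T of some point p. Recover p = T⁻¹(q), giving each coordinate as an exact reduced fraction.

T1 = [1 0 0; 0 2 0; 0 0 1]
T2·T1 = [-1 0 0; 0 2 0; 0 0 1]
T3·…·T1 = [1 0 0; 0 2 0; 0 0 1]
det M = 2; M⁻¹ = [1 0 0; 0 1/2 0; 0 0 1]
M⁻¹ · (-1/3, -2)ᵀ = (-1/3, -1)ᵀ

p = (-1/3, -1)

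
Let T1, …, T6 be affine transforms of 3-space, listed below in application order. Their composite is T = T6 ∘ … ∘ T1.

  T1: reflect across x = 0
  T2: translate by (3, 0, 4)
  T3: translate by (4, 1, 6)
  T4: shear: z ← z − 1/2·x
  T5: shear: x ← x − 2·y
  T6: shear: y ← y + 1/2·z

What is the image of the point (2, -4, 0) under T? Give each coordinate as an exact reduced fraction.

T1 reflect across x = 0: (2, -4, 0) → (-2, -4, 0)
T2 translate by (3, 0, 4): (-2, -4, 0) → (1, -4, 4)
T3 translate by (4, 1, 6): (1, -4, 4) → (5, -3, 10)
T4 shear: z ← z − 1/2·x: (5, -3, 10) → (5, -3, 15/2)
T5 shear: x ← x − 2·y: (5, -3, 15/2) → (11, -3, 15/2)
T6 shear: y ← y + 1/2·z: (11, -3, 15/2) → (11, 3/4, 15/2)

T(p) = (11, 3/4, 15/2)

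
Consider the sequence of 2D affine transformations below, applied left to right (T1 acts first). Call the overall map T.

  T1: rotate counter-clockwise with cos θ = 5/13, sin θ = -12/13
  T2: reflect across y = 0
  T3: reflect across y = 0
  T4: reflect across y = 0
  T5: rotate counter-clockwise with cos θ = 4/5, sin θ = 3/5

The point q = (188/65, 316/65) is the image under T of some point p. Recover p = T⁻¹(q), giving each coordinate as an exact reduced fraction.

T1 = [5/13 12/13 0; -12/13 5/13 0; 0 0 1]
T2·T1 = [5/13 12/13 0; 12/13 -5/13 0; 0 0 1]
T3·…·T1 = [5/13 12/13 0; -12/13 5/13 0; 0 0 1]
T4·…·T1 = [5/13 12/13 0; 12/13 -5/13 0; 0 0 1]
T5·…·T1 = [-16/65 63/65 0; 63/65 16/65 0; 0 0 1]
det M = -1; M⁻¹ = [-16/65 63/65 0; 63/65 16/65 0; 0 0 1]
M⁻¹ · (188/65, 316/65)ᵀ = (4, 4)ᵀ

p = (4, 4)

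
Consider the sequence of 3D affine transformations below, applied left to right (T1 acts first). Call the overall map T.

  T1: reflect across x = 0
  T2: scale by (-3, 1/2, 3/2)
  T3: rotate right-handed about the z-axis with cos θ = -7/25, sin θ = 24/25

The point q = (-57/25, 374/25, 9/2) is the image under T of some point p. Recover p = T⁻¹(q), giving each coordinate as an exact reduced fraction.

T1 = [-1 0 0 0; 0 1 0 0; 0 0 1 0; 0 0 0 1]
T2·T1 = [3 0 0 0; 0 1/2 0 0; 0 0 3/2 0; 0 0 0 1]
T3·…·T1 = [-21/25 -12/25 0 0; 72/25 -7/50 0 0; 0 0 3/2 0; 0 0 0 1]
det M = 9/4; M⁻¹ = [-7/75 8/25 0 0; -48/25 -14/25 0 0; 0 0 2/3 0; 0 0 0 1]
M⁻¹ · (-57/25, 374/25, 9/2)ᵀ = (5, -4, 3)ᵀ

p = (5, -4, 3)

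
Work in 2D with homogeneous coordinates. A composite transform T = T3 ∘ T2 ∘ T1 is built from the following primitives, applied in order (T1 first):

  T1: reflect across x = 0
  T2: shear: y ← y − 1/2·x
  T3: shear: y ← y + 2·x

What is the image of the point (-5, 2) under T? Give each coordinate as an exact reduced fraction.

T1 reflect across x = 0: (-5, 2) → (5, 2)
T2 shear: y ← y − 1/2·x: (5, 2) → (5, -1/2)
T3 shear: y ← y + 2·x: (5, -1/2) → (5, 19/2)

T(p) = (5, 19/2)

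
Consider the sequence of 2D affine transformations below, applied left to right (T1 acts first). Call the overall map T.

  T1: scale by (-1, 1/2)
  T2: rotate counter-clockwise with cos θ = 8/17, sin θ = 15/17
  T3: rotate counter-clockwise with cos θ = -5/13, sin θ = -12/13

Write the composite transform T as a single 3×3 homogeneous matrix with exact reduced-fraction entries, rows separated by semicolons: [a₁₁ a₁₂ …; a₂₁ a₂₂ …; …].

T1 = [-1 0 0; 0 1/2 0; 0 0 1]
T2·T1 = [-8/17 -15/34 0; -15/17 4/17 0; 0 0 1]
T3·…·T1 = [-140/221 171/442 0; 171/221 70/221 0; 0 0 1]

T = [-140/221 171/442 0; 171/221 70/221 0; 0 0 1]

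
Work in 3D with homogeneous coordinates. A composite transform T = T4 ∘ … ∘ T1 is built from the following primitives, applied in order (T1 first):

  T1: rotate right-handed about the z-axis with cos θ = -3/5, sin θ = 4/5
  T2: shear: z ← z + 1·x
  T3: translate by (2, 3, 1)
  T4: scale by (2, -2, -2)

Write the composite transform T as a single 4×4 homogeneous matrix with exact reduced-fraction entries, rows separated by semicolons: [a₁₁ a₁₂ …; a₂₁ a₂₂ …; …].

T1 = [-3/5 -4/5 0 0; 4/5 -3/5 0 0; 0 0 1 0; 0 0 0 1]
T2·T1 = [-3/5 -4/5 0 0; 4/5 -3/5 0 0; -3/5 -4/5 1 0; 0 0 0 1]
T3·…·T1 = [-3/5 -4/5 0 2; 4/5 -3/5 0 3; -3/5 -4/5 1 1; 0 0 0 1]
T4·…·T1 = [-6/5 -8/5 0 4; -8/5 6/5 0 -6; 6/5 8/5 -2 -2; 0 0 0 1]

T = [-6/5 -8/5 0 4; -8/5 6/5 0 -6; 6/5 8/5 -2 -2; 0 0 0 1]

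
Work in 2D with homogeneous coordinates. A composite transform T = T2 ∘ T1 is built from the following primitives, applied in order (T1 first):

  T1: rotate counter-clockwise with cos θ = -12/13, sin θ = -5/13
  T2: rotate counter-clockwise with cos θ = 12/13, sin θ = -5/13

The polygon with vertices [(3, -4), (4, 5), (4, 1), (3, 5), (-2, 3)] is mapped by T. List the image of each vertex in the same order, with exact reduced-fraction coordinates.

image vertices: (-3, 4), (-4, -5), (-4, -1), (-3, -5), (2, -3)

T1 rotate counter-clockwise with cos θ = -12/13, sin θ = -5/13: (3, -4) → (-56/13, 33/13); (4, 5) → (-23/13, -80/13); (4, 1) → (-43/13, -32/13); (3, 5) → (-11/13, -75/13); (-2, 3) → (3, -2)
T2 rotate counter-clockwise with cos θ = 12/13, sin θ = -5/13: (-56/13, 33/13) → (-3, 4); (-23/13, -80/13) → (-4, -5); (-43/13, -32/13) → (-4, -1); (-11/13, -75/13) → (-3, -5); (3, -2) → (2, -3)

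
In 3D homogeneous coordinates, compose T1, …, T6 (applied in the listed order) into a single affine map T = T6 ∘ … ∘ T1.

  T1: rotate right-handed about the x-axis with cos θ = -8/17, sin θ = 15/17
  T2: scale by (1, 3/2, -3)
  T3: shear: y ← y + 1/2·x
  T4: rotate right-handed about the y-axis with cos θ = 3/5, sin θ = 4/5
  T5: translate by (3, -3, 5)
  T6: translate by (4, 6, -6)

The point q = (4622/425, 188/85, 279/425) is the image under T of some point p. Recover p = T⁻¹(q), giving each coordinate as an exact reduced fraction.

T1 = [1 0 0 0; 0 -8/17 -15/17 0; 0 15/17 -8/17 0; 0 0 0 1]
T2·T1 = [1 0 0 0; 0 -12/17 -45/34 0; 0 -45/17 24/17 0; 0 0 0 1]
T3·…·T1 = [1 0 0 0; 1/2 -12/17 -45/34 0; 0 -45/17 24/17 0; 0 0 0 1]
T4·…·T1 = [3/5 -36/17 96/85 0; 1/2 -12/17 -45/34 0; -4/5 -27/17 72/85 0; 0 0 0 1]
T5·…·T1 = [3/5 -36/17 96/85 3; 1/2 -12/17 -45/34 -3; -4/5 -27/17 72/85 5; 0 0 0 1]
T6·…·T1 = [3/5 -36/17 96/85 7; 1/2 -12/17 -45/34 3; -4/5 -27/17 72/85 -1; 0 0 0 1]
det M = -9/2; M⁻¹ = [3/5 0 -4/5 -5; -12/85 -16/51 -77/255 83/51; 77/255 -10/17 -12/85 -25/51; 0 0 0 1]
M⁻¹ · (4622/425, 188/85, 279/425)ᵀ = (1, -4/5, 7/5)ᵀ

p = (1, -4/5, 7/5)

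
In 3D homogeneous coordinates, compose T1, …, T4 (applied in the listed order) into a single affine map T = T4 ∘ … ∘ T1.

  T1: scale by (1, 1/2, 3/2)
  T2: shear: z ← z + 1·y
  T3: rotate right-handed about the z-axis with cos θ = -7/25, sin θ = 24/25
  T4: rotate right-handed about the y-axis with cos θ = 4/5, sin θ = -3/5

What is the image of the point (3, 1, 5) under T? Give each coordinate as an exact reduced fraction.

T1 scale by (1, 1/2, 3/2): (3, 1, 5) → (3, 1/2, 15/2)
T2 shear: z ← z + 1·y: (3, 1/2, 15/2) → (3, 1/2, 8)
T3 rotate right-handed about the z-axis with cos θ = -7/25, sin θ = 24/25: (3, 1/2, 8) → (-33/25, 137/50, 8)
T4 rotate right-handed about the y-axis with cos θ = 4/5, sin θ = -3/5: (-33/25, 137/50, 8) → (-732/125, 137/50, 701/125)

T(p) = (-732/125, 137/50, 701/125)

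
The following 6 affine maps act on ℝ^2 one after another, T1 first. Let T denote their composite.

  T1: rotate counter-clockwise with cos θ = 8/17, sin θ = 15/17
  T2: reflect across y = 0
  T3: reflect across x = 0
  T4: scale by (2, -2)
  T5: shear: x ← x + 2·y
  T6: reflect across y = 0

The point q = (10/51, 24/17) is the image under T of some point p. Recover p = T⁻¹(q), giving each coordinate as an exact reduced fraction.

T1 = [8/17 -15/17 0; 15/17 8/17 0; 0 0 1]
T2·T1 = [8/17 -15/17 0; -15/17 -8/17 0; 0 0 1]
T3·…·T1 = [-8/17 15/17 0; -15/17 -8/17 0; 0 0 1]
T4·…·T1 = [-16/17 30/17 0; 30/17 16/17 0; 0 0 1]
T5·…·T1 = [44/17 62/17 0; 30/17 16/17 0; 0 0 1]
T6·…·T1 = [44/17 62/17 0; -30/17 -16/17 0; 0 0 1]
det M = 4; M⁻¹ = [-4/17 -31/34 0; 15/34 11/17 0; 0 0 1]
M⁻¹ · (10/51, 24/17)ᵀ = (-4/3, 1)ᵀ

p = (-4/3, 1)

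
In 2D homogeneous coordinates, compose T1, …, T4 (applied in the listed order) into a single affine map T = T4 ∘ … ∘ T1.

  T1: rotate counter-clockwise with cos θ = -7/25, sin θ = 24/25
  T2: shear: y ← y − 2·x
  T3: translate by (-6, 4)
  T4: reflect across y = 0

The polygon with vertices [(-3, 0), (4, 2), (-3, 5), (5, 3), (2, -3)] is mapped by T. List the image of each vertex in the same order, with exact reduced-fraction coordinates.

image vertices: (-129/25, 14/25), (-226/25, -334/25), (-249/25, -191/25), (-257/25, -413/25), (-92/25, -53/25)

T1 rotate counter-clockwise with cos θ = -7/25, sin θ = 24/25: (-3, 0) → (21/25, -72/25); (4, 2) → (-76/25, 82/25); (-3, 5) → (-99/25, -107/25); (5, 3) → (-107/25, 99/25); (2, -3) → (58/25, 69/25)
T2 shear: y ← y − 2·x: (21/25, -72/25) → (21/25, -114/25); (-76/25, 82/25) → (-76/25, 234/25); (-99/25, -107/25) → (-99/25, 91/25); (-107/25, 99/25) → (-107/25, 313/25); (58/25, 69/25) → (58/25, -47/25)
T3 translate by (-6, 4): (21/25, -114/25) → (-129/25, -14/25); (-76/25, 234/25) → (-226/25, 334/25); (-99/25, 91/25) → (-249/25, 191/25); (-107/25, 313/25) → (-257/25, 413/25); (58/25, -47/25) → (-92/25, 53/25)
T4 reflect across y = 0: (-129/25, -14/25) → (-129/25, 14/25); (-226/25, 334/25) → (-226/25, -334/25); (-249/25, 191/25) → (-249/25, -191/25); (-257/25, 413/25) → (-257/25, -413/25); (-92/25, 53/25) → (-92/25, -53/25)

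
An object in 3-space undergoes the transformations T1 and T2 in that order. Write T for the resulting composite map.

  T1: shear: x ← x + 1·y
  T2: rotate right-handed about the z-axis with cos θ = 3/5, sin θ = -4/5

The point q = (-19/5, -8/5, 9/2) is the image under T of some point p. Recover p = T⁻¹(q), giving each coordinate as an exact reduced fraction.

p = (3, -4, 9/2)

T1 = [1 1 0 0; 0 1 0 0; 0 0 1 0; 0 0 0 1]
T2·T1 = [3/5 7/5 0 0; -4/5 -1/5 0 0; 0 0 1 0; 0 0 0 1]
det M = 1; M⁻¹ = [-1/5 -7/5 0 0; 4/5 3/5 0 0; 0 0 1 0; 0 0 0 1]
M⁻¹ · (-19/5, -8/5, 9/2)ᵀ = (3, -4, 9/2)ᵀ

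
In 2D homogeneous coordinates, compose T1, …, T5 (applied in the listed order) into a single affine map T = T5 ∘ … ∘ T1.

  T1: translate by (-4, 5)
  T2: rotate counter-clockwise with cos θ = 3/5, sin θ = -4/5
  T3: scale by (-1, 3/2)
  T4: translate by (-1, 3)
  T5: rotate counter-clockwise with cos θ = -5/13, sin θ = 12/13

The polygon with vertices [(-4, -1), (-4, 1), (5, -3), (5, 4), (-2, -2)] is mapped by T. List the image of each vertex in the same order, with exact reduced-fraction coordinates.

T1 translate by (-4, 5): (-4, -1) → (-8, 4); (-4, 1) → (-8, 6); (5, -3) → (1, 2); (5, 4) → (1, 9); (-2, -2) → (-6, 3)
T2 rotate counter-clockwise with cos θ = 3/5, sin θ = -4/5: (-8, 4) → (-8/5, 44/5); (-8, 6) → (0, 10); (1, 2) → (11/5, 2/5); (1, 9) → (39/5, 23/5); (-6, 3) → (-6/5, 33/5)
T3 scale by (-1, 3/2): (-8/5, 44/5) → (8/5, 66/5); (0, 10) → (0, 15); (11/5, 2/5) → (-11/5, 3/5); (39/5, 23/5) → (-39/5, 69/10); (-6/5, 33/5) → (6/5, 99/10)
T4 translate by (-1, 3): (8/5, 66/5) → (3/5, 81/5); (0, 15) → (-1, 18); (-11/5, 3/5) → (-16/5, 18/5); (-39/5, 69/10) → (-44/5, 99/10); (6/5, 99/10) → (1/5, 129/10)
T5 rotate counter-clockwise with cos θ = -5/13, sin θ = 12/13: (3/5, 81/5) → (-987/65, -369/65); (-1, 18) → (-211/13, -102/13); (-16/5, 18/5) → (-136/65, -282/65); (-44/5, 99/10) → (-374/65, -1551/130); (1/5, 129/10) → (-779/65, -621/130)

image vertices: (-987/65, -369/65), (-211/13, -102/13), (-136/65, -282/65), (-374/65, -1551/130), (-779/65, -621/130)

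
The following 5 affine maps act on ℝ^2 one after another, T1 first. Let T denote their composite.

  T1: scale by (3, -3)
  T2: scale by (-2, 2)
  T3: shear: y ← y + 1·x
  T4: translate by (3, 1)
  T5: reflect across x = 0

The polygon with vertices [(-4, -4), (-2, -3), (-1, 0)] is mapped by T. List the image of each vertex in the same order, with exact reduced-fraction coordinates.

T1 scale by (3, -3): (-4, -4) → (-12, 12); (-2, -3) → (-6, 9); (-1, 0) → (-3, 0)
T2 scale by (-2, 2): (-12, 12) → (24, 24); (-6, 9) → (12, 18); (-3, 0) → (6, 0)
T3 shear: y ← y + 1·x: (24, 24) → (24, 48); (12, 18) → (12, 30); (6, 0) → (6, 6)
T4 translate by (3, 1): (24, 48) → (27, 49); (12, 30) → (15, 31); (6, 6) → (9, 7)
T5 reflect across x = 0: (27, 49) → (-27, 49); (15, 31) → (-15, 31); (9, 7) → (-9, 7)

image vertices: (-27, 49), (-15, 31), (-9, 7)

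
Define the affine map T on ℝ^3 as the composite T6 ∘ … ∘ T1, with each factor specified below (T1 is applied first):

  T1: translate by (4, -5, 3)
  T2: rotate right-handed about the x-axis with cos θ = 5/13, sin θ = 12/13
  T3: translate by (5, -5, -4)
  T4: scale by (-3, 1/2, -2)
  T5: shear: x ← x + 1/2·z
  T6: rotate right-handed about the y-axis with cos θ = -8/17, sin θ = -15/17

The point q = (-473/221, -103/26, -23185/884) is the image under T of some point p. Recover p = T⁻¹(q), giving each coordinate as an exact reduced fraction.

p = (3/4, 1, -3/2)

T1 = [1 0 0 4; 0 1 0 -5; 0 0 1 3; 0 0 0 1]
T2·T1 = [1 0 0 4; 0 5/13 -12/13 -61/13; 0 12/13 5/13 -45/13; 0 0 0 1]
T3·…·T1 = [1 0 0 9; 0 5/13 -12/13 -126/13; 0 12/13 5/13 -97/13; 0 0 0 1]
T4·…·T1 = [-3 0 0 -27; 0 5/26 -6/13 -63/13; 0 -24/13 -10/13 194/13; 0 0 0 1]
T5·…·T1 = [-3 -12/13 -5/13 -254/13; 0 5/26 -6/13 -63/13; 0 -24/13 -10/13 194/13; 0 0 0 1]
T6·…·T1 = [24/17 456/221 190/221 -878/221; 0 5/26 -6/13 -63/13; -45/17 12/221 5/221 -5362/221; 0 0 0 1]
det M = 3; M⁻¹ = [1/102 0 -19/51 -9; 90/221 10/13 48/221 138/13; 75/442 -24/13 20/221 -79/13; 0 0 0 1]
M⁻¹ · (-473/221, -103/26, -23185/884)ᵀ = (3/4, 1, -3/2)ᵀ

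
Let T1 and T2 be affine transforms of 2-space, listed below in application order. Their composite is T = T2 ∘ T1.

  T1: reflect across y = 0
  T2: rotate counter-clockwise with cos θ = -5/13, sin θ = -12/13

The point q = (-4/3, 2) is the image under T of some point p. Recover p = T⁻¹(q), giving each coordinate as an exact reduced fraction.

p = (-4/3, 2)

T1 = [1 0 0; 0 -1 0; 0 0 1]
T2·T1 = [-5/13 -12/13 0; -12/13 5/13 0; 0 0 1]
det M = -1; M⁻¹ = [-5/13 -12/13 0; -12/13 5/13 0; 0 0 1]
M⁻¹ · (-4/3, 2)ᵀ = (-4/3, 2)ᵀ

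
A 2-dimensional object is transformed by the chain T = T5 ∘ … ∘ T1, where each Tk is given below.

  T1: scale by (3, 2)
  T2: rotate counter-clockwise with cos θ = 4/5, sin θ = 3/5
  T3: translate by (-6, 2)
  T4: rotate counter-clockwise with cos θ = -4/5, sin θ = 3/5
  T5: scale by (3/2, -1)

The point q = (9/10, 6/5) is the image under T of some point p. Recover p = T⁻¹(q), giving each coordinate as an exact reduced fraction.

p = (1, -2)

T1 = [3 0 0; 0 2 0; 0 0 1]
T2·T1 = [12/5 -6/5 0; 9/5 8/5 0; 0 0 1]
T3·…·T1 = [12/5 -6/5 -6; 9/5 8/5 2; 0 0 1]
T4·…·T1 = [-3 0 18/5; 0 -2 -26/5; 0 0 1]
T5·…·T1 = [-9/2 0 27/5; 0 2 26/5; 0 0 1]
det M = -9; M⁻¹ = [-2/9 0 6/5; 0 1/2 -13/5; 0 0 1]
M⁻¹ · (9/10, 6/5)ᵀ = (1, -2)ᵀ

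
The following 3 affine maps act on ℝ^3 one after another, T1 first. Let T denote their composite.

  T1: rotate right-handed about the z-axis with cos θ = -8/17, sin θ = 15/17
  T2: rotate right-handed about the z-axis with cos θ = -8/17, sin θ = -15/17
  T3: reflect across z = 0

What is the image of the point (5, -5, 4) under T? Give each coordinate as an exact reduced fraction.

T(p) = (5, -5, -4)

T1 rotate right-handed about the z-axis with cos θ = -8/17, sin θ = 15/17: (5, -5, 4) → (35/17, 115/17, 4)
T2 rotate right-handed about the z-axis with cos θ = -8/17, sin θ = -15/17: (35/17, 115/17, 4) → (5, -5, 4)
T3 reflect across z = 0: (5, -5, 4) → (5, -5, -4)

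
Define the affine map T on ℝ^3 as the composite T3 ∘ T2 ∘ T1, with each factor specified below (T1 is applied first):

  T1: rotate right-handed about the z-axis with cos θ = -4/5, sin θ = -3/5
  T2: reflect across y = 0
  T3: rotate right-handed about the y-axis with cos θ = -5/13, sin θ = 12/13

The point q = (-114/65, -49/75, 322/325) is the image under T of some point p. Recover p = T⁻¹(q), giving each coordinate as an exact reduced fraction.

p = (-1/5, -2/3, -2)

T1 = [-4/5 3/5 0 0; -3/5 -4/5 0 0; 0 0 1 0; 0 0 0 1]
T2·T1 = [-4/5 3/5 0 0; 3/5 4/5 0 0; 0 0 1 0; 0 0 0 1]
T3·…·T1 = [4/13 -3/13 12/13 0; 3/5 4/5 0 0; 48/65 -36/65 -5/13 0; 0 0 0 1]
det M = -1; M⁻¹ = [4/13 3/5 48/65 0; -3/13 4/5 -36/65 0; 12/13 0 -5/13 0; 0 0 0 1]
M⁻¹ · (-114/65, -49/75, 322/325)ᵀ = (-1/5, -2/3, -2)ᵀ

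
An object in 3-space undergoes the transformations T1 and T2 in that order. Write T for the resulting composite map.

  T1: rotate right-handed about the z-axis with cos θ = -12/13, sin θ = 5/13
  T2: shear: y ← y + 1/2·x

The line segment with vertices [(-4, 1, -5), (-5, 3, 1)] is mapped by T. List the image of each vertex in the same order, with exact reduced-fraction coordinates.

image vertices: (43/13, -21/26, -5), (45/13, -77/26, 1)

T1 rotate right-handed about the z-axis with cos θ = -12/13, sin θ = 5/13: (-4, 1, -5) → (43/13, -32/13, -5); (-5, 3, 1) → (45/13, -61/13, 1)
T2 shear: y ← y + 1/2·x: (43/13, -32/13, -5) → (43/13, -21/26, -5); (45/13, -61/13, 1) → (45/13, -77/26, 1)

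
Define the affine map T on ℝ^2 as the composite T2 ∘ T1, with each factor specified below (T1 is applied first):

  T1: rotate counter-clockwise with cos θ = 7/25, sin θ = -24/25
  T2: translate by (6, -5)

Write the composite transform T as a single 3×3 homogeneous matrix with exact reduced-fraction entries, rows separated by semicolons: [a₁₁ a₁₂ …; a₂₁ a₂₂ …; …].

T1 = [7/25 24/25 0; -24/25 7/25 0; 0 0 1]
T2·T1 = [7/25 24/25 6; -24/25 7/25 -5; 0 0 1]

T = [7/25 24/25 6; -24/25 7/25 -5; 0 0 1]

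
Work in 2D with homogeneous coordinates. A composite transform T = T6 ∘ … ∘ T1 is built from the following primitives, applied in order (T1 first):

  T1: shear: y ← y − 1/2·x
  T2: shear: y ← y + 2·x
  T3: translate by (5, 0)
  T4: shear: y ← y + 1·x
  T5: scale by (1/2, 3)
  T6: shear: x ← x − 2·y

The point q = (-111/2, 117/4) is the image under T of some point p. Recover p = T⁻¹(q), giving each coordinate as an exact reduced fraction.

p = (1, 9/4)

T1 = [1 0 0; -1/2 1 0; 0 0 1]
T2·T1 = [1 0 0; 3/2 1 0; 0 0 1]
T3·…·T1 = [1 0 5; 3/2 1 0; 0 0 1]
T4·…·T1 = [1 0 5; 5/2 1 5; 0 0 1]
T5·…·T1 = [1/2 0 5/2; 15/2 3 15; 0 0 1]
T6·…·T1 = [-29/2 -6 -55/2; 15/2 3 15; 0 0 1]
det M = 3/2; M⁻¹ = [2 4 -5; -5 -29/3 15/2; 0 0 1]
M⁻¹ · (-111/2, 117/4)ᵀ = (1, 9/4)ᵀ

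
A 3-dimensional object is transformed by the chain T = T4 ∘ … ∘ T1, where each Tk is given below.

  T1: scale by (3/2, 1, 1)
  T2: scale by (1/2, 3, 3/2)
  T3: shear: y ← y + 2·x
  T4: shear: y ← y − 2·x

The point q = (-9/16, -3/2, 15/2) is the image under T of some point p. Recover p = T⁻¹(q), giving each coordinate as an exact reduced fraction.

T1 = [3/2 0 0 0; 0 1 0 0; 0 0 1 0; 0 0 0 1]
T2·T1 = [3/4 0 0 0; 0 3 0 0; 0 0 3/2 0; 0 0 0 1]
T3·…·T1 = [3/4 0 0 0; 3/2 3 0 0; 0 0 3/2 0; 0 0 0 1]
T4·…·T1 = [3/4 0 0 0; 0 3 0 0; 0 0 3/2 0; 0 0 0 1]
det M = 27/8; M⁻¹ = [4/3 0 0 0; 0 1/3 0 0; 0 0 2/3 0; 0 0 0 1]
M⁻¹ · (-9/16, -3/2, 15/2)ᵀ = (-3/4, -1/2, 5)ᵀ

p = (-3/4, -1/2, 5)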